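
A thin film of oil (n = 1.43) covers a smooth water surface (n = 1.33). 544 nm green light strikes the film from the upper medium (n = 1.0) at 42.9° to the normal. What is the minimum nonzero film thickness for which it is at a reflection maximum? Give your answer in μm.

Ray reflecting at the top interface goes from n = 1.0 toward n = 1.43: a half-wave phase shift.
Ray reflecting at the bottom interface goes from n = 1.43 toward n = 1.33: no phase shift.
The two reflections differ by half a wavelength.
For bright reflection here: 2 n t cos θ_r = (m + ½) λ.
Snell's law: 1.0 sin 42.9° = 1.43 sin θ_r → sin θ_r = 0.476, cos θ_r = 0.879.
Minimum at m = 0: t = λ / (4 n cos θ_r) = 544 / (4 × 1.43 × 0.879) = 108 nm.

0.108 μm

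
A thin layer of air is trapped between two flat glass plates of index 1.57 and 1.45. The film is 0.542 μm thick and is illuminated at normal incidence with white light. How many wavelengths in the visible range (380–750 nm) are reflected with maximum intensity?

Top surface (1.57 → 1.0): reflection off a lower-index medium gives no phase shift.
At the lower boundary (n = 1.0 to n = 1.45) the reflected ray undergoes a half-wave phase shift.
The two reflections differ by half a wavelength.
So the condition for constructive reflection is 2 n t = (m + ½) λ.
λ = 2 n t / (m + ½) = 1084 / (m + ½) nm.
m=0: 2168 nm (IR); m=1: 723 nm (visible); m=2: 434 nm (visible); m=3: 310 nm (UV).

2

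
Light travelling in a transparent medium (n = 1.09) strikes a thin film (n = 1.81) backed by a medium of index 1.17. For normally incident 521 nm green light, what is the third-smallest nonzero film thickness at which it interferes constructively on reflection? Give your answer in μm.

0.360 μm

Ray reflecting at the top interface goes from n = 1.09 toward n = 1.81: a half-wave phase shift.
Bottom surface (1.81 → 1.17): reflection off a lower-index medium gives no phase shift.
Exactly one π shift → a net half-wave offset.
With one net inversion, constructive interference in reflection requires 2 n t = (m + ½) λ.
The third-smallest nonzero thickness corresponds to m = 2: t = (m + ½) λ / (2 n) = 2.50 × 521 / (2 × 1.81) = 360 nm.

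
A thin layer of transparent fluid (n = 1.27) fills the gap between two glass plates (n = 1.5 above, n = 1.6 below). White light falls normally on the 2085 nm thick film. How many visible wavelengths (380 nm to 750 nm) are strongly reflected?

7

Ray reflecting at the top interface goes from n = 1.5 toward n = 1.27: no phase shift.
Bottom surface (1.27 → 1.6): reflection off a higher-index medium gives a half-wave phase shift.
The two reflections differ by half a wavelength.
For bright reflection here: 2 n t = (m + ½) λ.
λ = 2 n t / (m + ½) = 5296 / (m + ½) nm.
m=6: 815 nm (IR); m=7: 706 nm (visible); m=8: 623 nm (visible); m=9: 557 nm (visible); m=10: 504 nm (visible); m=11: 461 nm (visible); m=12: 424 nm (visible); m=13: 392 nm (visible); m=14: 365 nm (UV).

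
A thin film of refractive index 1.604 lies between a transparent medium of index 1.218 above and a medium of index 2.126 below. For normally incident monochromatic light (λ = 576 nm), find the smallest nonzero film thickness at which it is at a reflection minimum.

At the upper boundary (n = 1.218 to n = 1.604) the reflected ray undergoes a half-wave phase shift.
Ray reflecting at the bottom interface goes from n = 1.604 toward n = 2.126: a half-wave phase shift.
The two reflections carry the same phase change, so no net offset.
For weak reflection here: 2 n t = (m + ½) λ.
Minimum at m = 0: t = λ / (4 n) = 576 / (4 × 1.604) = 89.8 nm.

89.8 nm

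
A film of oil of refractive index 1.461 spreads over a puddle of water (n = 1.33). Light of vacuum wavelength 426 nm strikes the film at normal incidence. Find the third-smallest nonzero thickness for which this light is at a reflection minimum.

437 nm

At the upper boundary (n = 1.0 to n = 1.461) the reflected ray undergoes a half-wave phase shift.
Ray reflecting at the bottom interface goes from n = 1.461 toward n = 1.33: no phase shift.
Net: one phase inversion between the two reflected rays.
With one net inversion, destructive interference in reflection requires 2 n t = m λ.
The third-smallest nonzero thickness corresponds to m = 3: t = m λ / (2 n) = 3.00 × 426 / (2 × 1.461) = 437 nm.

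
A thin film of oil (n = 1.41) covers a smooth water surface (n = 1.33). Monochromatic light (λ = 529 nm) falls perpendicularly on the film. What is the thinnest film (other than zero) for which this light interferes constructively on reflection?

Ray reflecting at the top interface goes from n = 1.0 toward n = 1.41: a half-wave phase shift.
Ray reflecting at the bottom interface goes from n = 1.41 toward n = 1.33: no phase shift.
Net: one phase inversion between the two reflected rays.
With one net inversion, constructive interference in reflection requires 2 n t = (m + ½) λ.
Minimum at m = 0: t = λ / (4 n) = 529 / (4 × 1.41) = 93.8 nm.

93.8 nm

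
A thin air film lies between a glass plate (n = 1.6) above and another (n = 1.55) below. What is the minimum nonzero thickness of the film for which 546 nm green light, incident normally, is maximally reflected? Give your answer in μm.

0.137 μm

At the upper boundary (n = 1.6 to n = 1.0) the reflected ray undergoes no phase shift.
Ray reflecting at the bottom interface goes from n = 1.0 toward n = 1.55: a half-wave phase shift.
Exactly one π shift → a net half-wave offset.
With one net inversion, constructive interference in reflection requires 2 n t = (m + ½) λ.
Minimum at m = 0: t = λ / (4 n) = 546 / (4 × 1.0) = 137 nm.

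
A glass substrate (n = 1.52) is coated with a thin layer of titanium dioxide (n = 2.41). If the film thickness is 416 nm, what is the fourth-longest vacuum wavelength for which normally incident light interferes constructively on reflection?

573 nm

Ray reflecting at the top interface goes from n = 1.0 toward n = 2.41: a half-wave phase shift.
At the lower boundary (n = 2.41 to n = 1.52) the reflected ray undergoes no phase shift.
The two reflections differ by half a wavelength.
For bright reflection here: 2 n t = (m + ½) λ.
λ = 2 n t / (m + ½). The fourth-longest wavelength is m = 3: λ = 2 × 2.41 × 416 / 3.50 = 573 nm.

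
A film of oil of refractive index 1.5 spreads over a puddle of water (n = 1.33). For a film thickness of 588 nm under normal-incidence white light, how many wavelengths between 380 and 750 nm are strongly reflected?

Top surface (1.0 → 1.5): reflection off a higher-index medium gives a half-wave phase shift.
Bottom surface (1.5 → 1.33): reflection off a lower-index medium gives no phase shift.
Exactly one π shift → a net half-wave offset.
With one net inversion, constructive interference in reflection requires 2 n t = (m + ½) λ.
λ = 2 n t / (m + ½) = 1764 / (m + ½) nm.
m=1: 1176 nm (IR); m=2: 706 nm (visible); m=3: 504 nm (visible); m=4: 392 nm (visible); m=5: 321 nm (UV).

3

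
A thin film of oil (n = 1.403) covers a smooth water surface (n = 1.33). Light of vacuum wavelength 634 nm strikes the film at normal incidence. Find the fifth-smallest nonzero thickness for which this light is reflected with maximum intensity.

1017 nm

At the upper boundary (n = 1.0 to n = 1.403) the reflected ray undergoes a half-wave phase shift.
At the lower boundary (n = 1.403 to n = 1.33) the reflected ray undergoes no phase shift.
The two reflections differ by half a wavelength.
So the condition for constructive reflection is 2 n t = (m + ½) λ.
The fifth-smallest nonzero thickness corresponds to m = 4: t = (m + ½) λ / (2 n) = 4.50 × 634 / (2 × 1.403) = 1017 nm.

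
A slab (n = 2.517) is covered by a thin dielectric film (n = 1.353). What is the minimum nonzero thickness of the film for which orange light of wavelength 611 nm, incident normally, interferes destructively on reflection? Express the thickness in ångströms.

1129 Å

At the upper boundary (n = 1.0 to n = 1.353) the reflected ray undergoes a half-wave phase shift.
Bottom surface (1.353 → 2.517): reflection off a higher-index medium gives a half-wave phase shift.
The two reflections carry the same phase change, so no net offset.
So the condition for destructive reflection is 2 n t = (m + ½) λ.
Minimum at m = 0: t = λ / (4 n) = 611 / (4 × 1.353) = 113 nm.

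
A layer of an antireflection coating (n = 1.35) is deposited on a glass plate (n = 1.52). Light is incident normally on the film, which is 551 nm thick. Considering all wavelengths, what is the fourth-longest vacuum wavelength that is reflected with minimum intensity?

425 nm

Top surface (1.0 → 1.35): reflection off a higher-index medium gives a half-wave phase shift.
Ray reflecting at the bottom interface goes from n = 1.35 toward n = 1.52: a half-wave phase shift.
The two reflections carry the same phase change, so no net offset.
For weak reflection here: 2 n t = (m + ½) λ.
λ = 2 n t / (m + ½). The fourth-longest wavelength is m = 3: λ = 2 × 1.35 × 551 / 3.50 = 425 nm.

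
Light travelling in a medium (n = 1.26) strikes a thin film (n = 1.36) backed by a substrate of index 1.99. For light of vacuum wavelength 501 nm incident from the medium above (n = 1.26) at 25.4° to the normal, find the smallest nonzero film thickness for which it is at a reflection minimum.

100 nm

At the upper boundary (n = 1.26 to n = 1.36) the reflected ray undergoes a half-wave phase shift.
At the lower boundary (n = 1.36 to n = 1.99) the reflected ray undergoes a half-wave phase shift.
Net: no relative phase inversion (both shifts match).
For minimum reflection here: 2 n t cos θ_r = (m + ½) λ.
Snell's law: 1.26 sin 25.4° = 1.36 sin θ_r → sin θ_r = 0.397, cos θ_r = 0.918.
Minimum at m = 0: t = λ / (4 n cos θ_r) = 501 / (4 × 1.36 × 0.918) = 100 nm.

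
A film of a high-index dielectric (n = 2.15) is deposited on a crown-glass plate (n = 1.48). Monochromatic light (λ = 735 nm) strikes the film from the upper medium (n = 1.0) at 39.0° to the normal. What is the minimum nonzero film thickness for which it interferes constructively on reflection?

89.4 nm

Ray reflecting at the top interface goes from n = 1.0 toward n = 2.15: a half-wave phase shift.
At the lower boundary (n = 2.15 to n = 1.48) the reflected ray undergoes no phase shift.
Net: one phase inversion between the two reflected rays.
With one net inversion, constructive interference in reflection requires 2 n t cos θ_r = (m + ½) λ.
Snell's law: 1.0 sin 39.0° = 2.15 sin θ_r → sin θ_r = 0.293, cos θ_r = 0.956.
Minimum at m = 0: t = λ / (4 n cos θ_r) = 735 / (4 × 2.15 × 0.956) = 89.4 nm.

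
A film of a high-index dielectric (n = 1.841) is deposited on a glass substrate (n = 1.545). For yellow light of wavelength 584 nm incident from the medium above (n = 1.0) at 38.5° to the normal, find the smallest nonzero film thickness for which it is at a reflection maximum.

84.3 nm

Ray reflecting at the top interface goes from n = 1.0 toward n = 1.841: a half-wave phase shift.
Bottom surface (1.841 → 1.545): reflection off a lower-index medium gives no phase shift.
Net: one phase inversion between the two reflected rays.
With one net inversion, constructive interference in reflection requires 2 n t cos θ_r = (m + ½) λ.
Snell's law: 1.0 sin 38.5° = 1.841 sin θ_r → sin θ_r = 0.338, cos θ_r = 0.941.
Minimum at m = 0: t = λ / (4 n cos θ_r) = 584 / (4 × 1.841 × 0.941) = 84.3 nm.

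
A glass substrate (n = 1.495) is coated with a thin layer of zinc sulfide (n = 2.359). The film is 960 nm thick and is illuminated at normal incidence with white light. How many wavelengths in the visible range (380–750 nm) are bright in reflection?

6

Ray reflecting at the top interface goes from n = 1.0 toward n = 2.359: a half-wave phase shift.
At the lower boundary (n = 2.359 to n = 1.495) the reflected ray undergoes no phase shift.
Net: one phase inversion between the two reflected rays.
With one net inversion, constructive interference in reflection requires 2 n t = (m + ½) λ.
λ = 2 n t / (m + ½) = 4529 / (m + ½) nm.
m=5: 824 nm (IR); m=6: 697 nm (visible); m=7: 604 nm (visible); m=8: 533 nm (visible); m=9: 477 nm (visible); m=10: 431 nm (visible); m=11: 394 nm (visible); m=12: 362 nm (UV).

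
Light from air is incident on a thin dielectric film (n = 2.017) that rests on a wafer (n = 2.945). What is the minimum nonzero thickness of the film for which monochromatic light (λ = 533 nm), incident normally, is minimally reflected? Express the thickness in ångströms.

At the upper boundary (n = 1.0 to n = 2.017) the reflected ray undergoes a half-wave phase shift.
At the lower boundary (n = 2.017 to n = 2.945) the reflected ray undergoes a half-wave phase shift.
The two reflections carry the same phase change, so no net offset.
For minimum reflection here: 2 n t = (m + ½) λ.
Minimum at m = 0: t = λ / (4 n) = 533 / (4 × 2.017) = 66.1 nm.

661 Å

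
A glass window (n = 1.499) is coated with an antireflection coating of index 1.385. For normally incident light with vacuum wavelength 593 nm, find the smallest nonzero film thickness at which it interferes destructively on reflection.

Top surface (1.0 → 1.385): reflection off a higher-index medium gives a half-wave phase shift.
Bottom surface (1.385 → 1.499): reflection off a higher-index medium gives a half-wave phase shift.
Zero or two π shifts → no net half-wave offset.
With no net inversion, destructive interference in reflection requires 2 n t = (m + ½) λ.
Minimum at m = 0: t = λ / (4 n) = 593 / (4 × 1.385) = 107 nm.

107 nm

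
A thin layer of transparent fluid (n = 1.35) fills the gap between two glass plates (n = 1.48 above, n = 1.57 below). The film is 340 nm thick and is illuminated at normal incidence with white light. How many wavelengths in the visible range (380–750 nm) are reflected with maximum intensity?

1

Ray reflecting at the top interface goes from n = 1.48 toward n = 1.35: no phase shift.
Bottom surface (1.35 → 1.57): reflection off a higher-index medium gives a half-wave phase shift.
Exactly one π shift → a net half-wave offset.
For bright reflection here: 2 n t = (m + ½) λ.
λ = 2 n t / (m + ½) = 918 / (m + ½) nm.
m=0: 1836 nm (IR); m=1: 612 nm (visible); m=2: 367 nm (UV).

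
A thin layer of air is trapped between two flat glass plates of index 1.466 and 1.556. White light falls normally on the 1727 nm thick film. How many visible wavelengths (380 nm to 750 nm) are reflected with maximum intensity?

4

Top surface (1.466 → 1.0): reflection off a lower-index medium gives no phase shift.
Ray reflecting at the bottom interface goes from n = 1.0 toward n = 1.556: a half-wave phase shift.
Net: one phase inversion between the two reflected rays.
For maximum reflection here: 2 n t = (m + ½) λ.
λ = 2 n t / (m + ½) = 3454 / (m + ½) nm.
m=4: 768 nm (IR); m=5: 628 nm (visible); m=6: 531 nm (visible); m=7: 461 nm (visible); m=8: 406 nm (visible); m=9: 364 nm (UV).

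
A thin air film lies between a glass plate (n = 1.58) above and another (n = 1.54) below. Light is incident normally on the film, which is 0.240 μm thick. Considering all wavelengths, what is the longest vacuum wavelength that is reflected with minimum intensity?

Top surface (1.58 → 1.0): reflection off a lower-index medium gives no phase shift.
Ray reflecting at the bottom interface goes from n = 1.0 toward n = 1.54: a half-wave phase shift.
Net: one phase inversion between the two reflected rays.
So the condition for destructive reflection is 2 n t = m λ.
λ = 2 n t / m. The longest wavelength is m = 1: λ = 2 × 1.0 × 240 / 1.00 = 480 nm.

480 nm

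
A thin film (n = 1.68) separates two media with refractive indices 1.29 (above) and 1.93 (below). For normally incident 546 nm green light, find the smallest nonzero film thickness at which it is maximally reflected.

Top surface (1.29 → 1.68): reflection off a higher-index medium gives a half-wave phase shift.
Ray reflecting at the bottom interface goes from n = 1.68 toward n = 1.93: a half-wave phase shift.
Zero or two π shifts → no net half-wave offset.
So the condition for constructive reflection is 2 n t = m λ.
Minimum nonzero at m = 1: t = λ / (2 n) = 546 / (2 × 1.68) = 163 nm.

163 nm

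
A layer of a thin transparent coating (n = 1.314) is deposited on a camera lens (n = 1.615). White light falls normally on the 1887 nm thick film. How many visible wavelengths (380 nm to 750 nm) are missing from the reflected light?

6

At the upper boundary (n = 1.0 to n = 1.314) the reflected ray undergoes a half-wave phase shift.
Ray reflecting at the bottom interface goes from n = 1.314 toward n = 1.615: a half-wave phase shift.
Net: no relative phase inversion (both shifts match).
With no net inversion, destructive interference in reflection requires 2 n t = (m + ½) λ.
λ = 2 n t / (m + ½) = 4959 / (m + ½) nm.
m=6: 763 nm (IR); m=7: 661 nm (visible); m=8: 583 nm (visible); m=9: 522 nm (visible); m=10: 472 nm (visible); m=11: 431 nm (visible); m=12: 397 nm (visible); m=13: 367 nm (UV).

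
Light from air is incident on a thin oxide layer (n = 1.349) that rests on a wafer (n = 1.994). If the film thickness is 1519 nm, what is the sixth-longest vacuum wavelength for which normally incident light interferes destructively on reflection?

Top surface (1.0 → 1.349): reflection off a higher-index medium gives a half-wave phase shift.
Ray reflecting at the bottom interface goes from n = 1.349 toward n = 1.994: a half-wave phase shift.
Zero or two π shifts → no net half-wave offset.
For weak reflection here: 2 n t = (m + ½) λ.
λ = 2 n t / (m + ½). The sixth-longest wavelength is m = 5: λ = 2 × 1.349 × 1519 / 5.50 = 745 nm.

745 nm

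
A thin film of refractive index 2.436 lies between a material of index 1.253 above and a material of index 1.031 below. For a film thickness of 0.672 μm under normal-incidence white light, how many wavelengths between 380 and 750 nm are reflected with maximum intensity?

Top surface (1.253 → 2.436): reflection off a higher-index medium gives a half-wave phase shift.
Bottom surface (2.436 → 1.031): reflection off a lower-index medium gives no phase shift.
Exactly one π shift → a net half-wave offset.
So the condition for constructive reflection is 2 n t = (m + ½) λ.
λ = 2 n t / (m + ½) = 3274 / (m + ½) nm.
m=3: 935 nm (IR); m=4: 728 nm (visible); m=5: 595 nm (visible); m=6: 504 nm (visible); m=7: 437 nm (visible); m=8: 385 nm (visible); m=9: 345 nm (UV).

5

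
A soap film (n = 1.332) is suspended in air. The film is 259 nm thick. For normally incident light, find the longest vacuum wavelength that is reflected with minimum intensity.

Top surface (1.0 → 1.332): reflection off a higher-index medium gives a half-wave phase shift.
Bottom surface (1.332 → 1.0): reflection off a lower-index medium gives no phase shift.
Net: one phase inversion between the two reflected rays.
With one net inversion, destructive interference in reflection requires 2 n t = m λ.
λ = 2 n t / m. The longest wavelength is m = 1: λ = 2 × 1.332 × 259 / 1.00 = 690 nm.

690 nm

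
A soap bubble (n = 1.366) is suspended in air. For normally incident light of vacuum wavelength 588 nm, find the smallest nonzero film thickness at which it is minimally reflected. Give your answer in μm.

Ray reflecting at the top interface goes from n = 1.0 toward n = 1.366: a half-wave phase shift.
Ray reflecting at the bottom interface goes from n = 1.366 toward n = 1.0: no phase shift.
The two reflections differ by half a wavelength.
So the condition for destructive reflection is 2 n t = m λ.
Minimum nonzero at m = 1: t = λ / (2 n) = 588 / (2 × 1.366) = 215 nm.

0.215 μm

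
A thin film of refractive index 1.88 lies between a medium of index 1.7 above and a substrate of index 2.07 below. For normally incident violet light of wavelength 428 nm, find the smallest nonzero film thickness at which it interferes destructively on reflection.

At the upper boundary (n = 1.7 to n = 1.88) the reflected ray undergoes a half-wave phase shift.
Ray reflecting at the bottom interface goes from n = 1.88 toward n = 2.07: a half-wave phase shift.
The two reflections carry the same phase change, so no net offset.
For dark reflection here: 2 n t = (m + ½) λ.
Minimum at m = 0: t = λ / (4 n) = 428 / (4 × 1.88) = 56.9 nm.

56.9 nm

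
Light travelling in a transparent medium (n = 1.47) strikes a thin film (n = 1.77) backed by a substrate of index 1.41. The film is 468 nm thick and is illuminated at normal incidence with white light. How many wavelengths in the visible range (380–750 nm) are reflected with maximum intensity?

Top surface (1.47 → 1.77): reflection off a higher-index medium gives a half-wave phase shift.
At the lower boundary (n = 1.77 to n = 1.41) the reflected ray undergoes no phase shift.
Net: one phase inversion between the two reflected rays.
So the condition for constructive reflection is 2 n t = (m + ½) λ.
λ = 2 n t / (m + ½) = 1657 / (m + ½) nm.
m=1: 1104 nm (IR); m=2: 663 nm (visible); m=3: 473 nm (visible); m=4: 368 nm (UV).

2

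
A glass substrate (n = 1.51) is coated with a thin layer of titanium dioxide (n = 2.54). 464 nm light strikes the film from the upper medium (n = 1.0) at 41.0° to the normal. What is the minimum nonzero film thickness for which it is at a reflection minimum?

At the upper boundary (n = 1.0 to n = 2.54) the reflected ray undergoes a half-wave phase shift.
Bottom surface (2.54 → 1.51): reflection off a lower-index medium gives no phase shift.
Exactly one π shift → a net half-wave offset.
So the condition for destructive reflection is 2 n t cos θ_r = m λ.
Snell's law: 1.0 sin 41.0° = 2.54 sin θ_r → sin θ_r = 0.258, cos θ_r = 0.966.
Minimum nonzero at m = 1: t = λ / (2 n cos θ_r) = 464 / (2 × 2.54 × 0.966) = 94.5 nm.

94.5 nm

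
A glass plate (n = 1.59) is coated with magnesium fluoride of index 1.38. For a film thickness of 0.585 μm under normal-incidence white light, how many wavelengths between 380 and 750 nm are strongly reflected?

2

Top surface (1.0 → 1.38): reflection off a higher-index medium gives a half-wave phase shift.
At the lower boundary (n = 1.38 to n = 1.59) the reflected ray undergoes a half-wave phase shift.
The two reflections carry the same phase change, so no net offset.
For strong reflection here: 2 n t = m λ.
λ = 2 n t / m = 1615 / m nm.
m=2: 807 nm (IR); m=3: 538 nm (visible); m=4: 404 nm (visible); m=5: 323 nm (UV).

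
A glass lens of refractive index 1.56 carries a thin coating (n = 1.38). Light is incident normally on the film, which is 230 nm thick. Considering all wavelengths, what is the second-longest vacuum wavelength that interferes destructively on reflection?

Ray reflecting at the top interface goes from n = 1.0 toward n = 1.38: a half-wave phase shift.
At the lower boundary (n = 1.38 to n = 1.56) the reflected ray undergoes a half-wave phase shift.
Zero or two π shifts → no net half-wave offset.
For weak reflection here: 2 n t = (m + ½) λ.
λ = 2 n t / (m + ½). The second-longest wavelength is m = 1: λ = 2 × 1.38 × 230 / 1.50 = 423 nm.

423 nm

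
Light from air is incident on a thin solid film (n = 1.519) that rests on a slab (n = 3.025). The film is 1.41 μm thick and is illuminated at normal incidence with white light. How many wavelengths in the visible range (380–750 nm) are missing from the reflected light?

5

At the upper boundary (n = 1.0 to n = 1.519) the reflected ray undergoes a half-wave phase shift.
Ray reflecting at the bottom interface goes from n = 1.519 toward n = 3.025: a half-wave phase shift.
Net: no relative phase inversion (both shifts match).
For weak reflection here: 2 n t = (m + ½) λ.
λ = 2 n t / (m + ½) = 4284 / (m + ½) nm.
m=5: 779 nm (IR); m=6: 659 nm (visible); m=7: 571 nm (visible); m=8: 504 nm (visible); m=9: 451 nm (visible); m=10: 408 nm (visible); m=11: 372 nm (UV).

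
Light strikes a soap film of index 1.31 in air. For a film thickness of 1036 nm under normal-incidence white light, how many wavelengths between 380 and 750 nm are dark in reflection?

4

Top surface (1.0 → 1.31): reflection off a higher-index medium gives a half-wave phase shift.
Ray reflecting at the bottom interface goes from n = 1.31 toward n = 1.0: no phase shift.
The two reflections differ by half a wavelength.
So the condition for destructive reflection is 2 n t = m λ.
λ = 2 n t / m = 2714 / m nm.
m=3: 905 nm (IR); m=4: 679 nm (visible); m=5: 543 nm (visible); m=6: 452 nm (visible); m=7: 388 nm (visible); m=8: 339 nm (UV).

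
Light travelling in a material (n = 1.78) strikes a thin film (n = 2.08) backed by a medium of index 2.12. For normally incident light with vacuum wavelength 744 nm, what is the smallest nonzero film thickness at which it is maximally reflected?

Ray reflecting at the top interface goes from n = 1.78 toward n = 2.08: a half-wave phase shift.
At the lower boundary (n = 2.08 to n = 2.12) the reflected ray undergoes a half-wave phase shift.
Net: no relative phase inversion (both shifts match).
With no net inversion, constructive interference in reflection requires 2 n t = m λ.
The smallest nonzero thickness corresponds to m = 1: t = m λ / (2 n) = 1.00 × 744 / (2 × 2.08) = 179 nm.

179 nm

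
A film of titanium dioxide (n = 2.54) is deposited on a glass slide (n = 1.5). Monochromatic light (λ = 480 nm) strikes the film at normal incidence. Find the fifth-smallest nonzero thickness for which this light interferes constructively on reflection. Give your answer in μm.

0.425 μm

Top surface (1.0 → 2.54): reflection off a higher-index medium gives a half-wave phase shift.
Ray reflecting at the bottom interface goes from n = 2.54 toward n = 1.5: no phase shift.
Net: one phase inversion between the two reflected rays.
So the condition for constructive reflection is 2 n t = (m + ½) λ.
The fifth-smallest nonzero thickness corresponds to m = 4: t = (m + ½) λ / (2 n) = 4.50 × 480 / (2 × 2.54) = 425 nm.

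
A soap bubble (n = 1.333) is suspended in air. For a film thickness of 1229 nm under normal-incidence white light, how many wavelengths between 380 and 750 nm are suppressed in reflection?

At the upper boundary (n = 1.0 to n = 1.333) the reflected ray undergoes a half-wave phase shift.
At the lower boundary (n = 1.333 to n = 1.0) the reflected ray undergoes no phase shift.
The two reflections differ by half a wavelength.
So the condition for destructive reflection is 2 n t = m λ.
λ = 2 n t / m = 3277 / m nm.
m=4: 819 nm (IR); m=5: 655 nm (visible); m=6: 546 nm (visible); m=7: 468 nm (visible); m=8: 410 nm (visible); m=9: 364 nm (UV).

4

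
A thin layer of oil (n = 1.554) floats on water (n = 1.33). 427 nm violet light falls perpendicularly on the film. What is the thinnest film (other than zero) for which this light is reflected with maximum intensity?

Ray reflecting at the top interface goes from n = 1.0 toward n = 1.554: a half-wave phase shift.
Bottom surface (1.554 → 1.33): reflection off a lower-index medium gives no phase shift.
Net: one phase inversion between the two reflected rays.
With one net inversion, constructive interference in reflection requires 2 n t = (m + ½) λ.
Minimum at m = 0: t = λ / (4 n) = 427 / (4 × 1.554) = 68.7 nm.

68.7 nm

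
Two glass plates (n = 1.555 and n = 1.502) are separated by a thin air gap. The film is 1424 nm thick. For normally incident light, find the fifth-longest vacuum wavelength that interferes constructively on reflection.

633 nm

Top surface (1.555 → 1.0): reflection off a lower-index medium gives no phase shift.
Ray reflecting at the bottom interface goes from n = 1.0 toward n = 1.502: a half-wave phase shift.
The two reflections differ by half a wavelength.
So the condition for constructive reflection is 2 n t = (m + ½) λ.
λ = 2 n t / (m + ½). The fifth-longest wavelength is m = 4: λ = 2 × 1.0 × 1424 / 4.50 = 633 nm.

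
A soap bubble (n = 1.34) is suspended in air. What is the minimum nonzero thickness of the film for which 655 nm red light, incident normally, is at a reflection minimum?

244 nm

At the upper boundary (n = 1.0 to n = 1.34) the reflected ray undergoes a half-wave phase shift.
At the lower boundary (n = 1.34 to n = 1.0) the reflected ray undergoes no phase shift.
The two reflections differ by half a wavelength.
For minimum reflection here: 2 n t = m λ.
Minimum nonzero at m = 1: t = λ / (2 n) = 655 / (2 × 1.34) = 244 nm.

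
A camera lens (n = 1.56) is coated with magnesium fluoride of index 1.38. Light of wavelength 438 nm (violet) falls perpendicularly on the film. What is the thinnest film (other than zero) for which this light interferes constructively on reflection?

At the upper boundary (n = 1.0 to n = 1.38) the reflected ray undergoes a half-wave phase shift.
Ray reflecting at the bottom interface goes from n = 1.38 toward n = 1.56: a half-wave phase shift.
Zero or two π shifts → no net half-wave offset.
So the condition for constructive reflection is 2 n t = m λ.
Minimum nonzero at m = 1: t = λ / (2 n) = 438 / (2 × 1.38) = 159 nm.

159 nm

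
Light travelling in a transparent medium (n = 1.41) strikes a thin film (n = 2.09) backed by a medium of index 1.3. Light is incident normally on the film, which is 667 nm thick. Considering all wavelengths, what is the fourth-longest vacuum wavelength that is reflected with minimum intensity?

At the upper boundary (n = 1.41 to n = 2.09) the reflected ray undergoes a half-wave phase shift.
Bottom surface (2.09 → 1.3): reflection off a lower-index medium gives no phase shift.
The two reflections differ by half a wavelength.
With one net inversion, destructive interference in reflection requires 2 n t = m λ.
λ = 2 n t / m. The fourth-longest wavelength is m = 4: λ = 2 × 2.09 × 667 / 4.00 = 697 nm.

697 nm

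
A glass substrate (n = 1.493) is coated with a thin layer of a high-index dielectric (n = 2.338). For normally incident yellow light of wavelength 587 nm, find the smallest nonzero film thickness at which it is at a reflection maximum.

At the upper boundary (n = 1.0 to n = 2.338) the reflected ray undergoes a half-wave phase shift.
At the lower boundary (n = 2.338 to n = 1.493) the reflected ray undergoes no phase shift.
The two reflections differ by half a wavelength.
So the condition for constructive reflection is 2 n t = (m + ½) λ.
Minimum at m = 0: t = λ / (4 n) = 587 / (4 × 2.338) = 62.8 nm.

62.8 nm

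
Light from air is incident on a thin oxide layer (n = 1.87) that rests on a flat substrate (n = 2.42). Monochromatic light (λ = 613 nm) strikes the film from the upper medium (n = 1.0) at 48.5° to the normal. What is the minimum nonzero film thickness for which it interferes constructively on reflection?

179 nm

At the upper boundary (n = 1.0 to n = 1.87) the reflected ray undergoes a half-wave phase shift.
Ray reflecting at the bottom interface goes from n = 1.87 toward n = 2.42: a half-wave phase shift.
Zero or two π shifts → no net half-wave offset.
With no net inversion, constructive interference in reflection requires 2 n t cos θ_r = m λ.
Snell's law: 1.0 sin 48.5° = 1.87 sin θ_r → sin θ_r = 0.401, cos θ_r = 0.916.
Minimum nonzero at m = 1: t = λ / (2 n cos θ_r) = 613 / (2 × 1.87 × 0.916) = 179 nm.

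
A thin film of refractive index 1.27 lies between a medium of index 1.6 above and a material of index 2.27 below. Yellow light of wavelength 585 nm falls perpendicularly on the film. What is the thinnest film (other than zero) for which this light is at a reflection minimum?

230 nm

Ray reflecting at the top interface goes from n = 1.6 toward n = 1.27: no phase shift.
Bottom surface (1.27 → 2.27): reflection off a higher-index medium gives a half-wave phase shift.
Net: one phase inversion between the two reflected rays.
With one net inversion, destructive interference in reflection requires 2 n t = m λ.
Minimum nonzero at m = 1: t = λ / (2 n) = 585 / (2 × 1.27) = 230 nm.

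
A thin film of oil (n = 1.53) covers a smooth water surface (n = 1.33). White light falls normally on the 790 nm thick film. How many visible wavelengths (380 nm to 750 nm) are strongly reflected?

Top surface (1.0 → 1.53): reflection off a higher-index medium gives a half-wave phase shift.
At the lower boundary (n = 1.53 to n = 1.33) the reflected ray undergoes no phase shift.
Exactly one π shift → a net half-wave offset.
With one net inversion, constructive interference in reflection requires 2 n t = (m + ½) λ.
λ = 2 n t / (m + ½) = 2417 / (m + ½) nm.
m=2: 967 nm (IR); m=3: 691 nm (visible); m=4: 537 nm (visible); m=5: 440 nm (visible); m=6: 372 nm (UV).

3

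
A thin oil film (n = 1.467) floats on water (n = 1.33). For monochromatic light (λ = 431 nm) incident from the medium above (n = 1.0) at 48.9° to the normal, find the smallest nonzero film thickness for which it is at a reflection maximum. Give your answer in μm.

Ray reflecting at the top interface goes from n = 1.0 toward n = 1.467: a half-wave phase shift.
Ray reflecting at the bottom interface goes from n = 1.467 toward n = 1.33: no phase shift.
The two reflections differ by half a wavelength.
So the condition for constructive reflection is 2 n t cos θ_r = (m + ½) λ.
Snell's law: 1.0 sin 48.9° = 1.467 sin θ_r → sin θ_r = 0.514, cos θ_r = 0.858.
Minimum at m = 0: t = λ / (4 n cos θ_r) = 431 / (4 × 1.467 × 0.858) = 85.6 nm.

0.0856 μm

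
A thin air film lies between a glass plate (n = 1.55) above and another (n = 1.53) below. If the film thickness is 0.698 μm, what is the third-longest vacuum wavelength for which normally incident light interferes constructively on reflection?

558 nm

Ray reflecting at the top interface goes from n = 1.55 toward n = 1.0: no phase shift.
Bottom surface (1.0 → 1.53): reflection off a higher-index medium gives a half-wave phase shift.
The two reflections differ by half a wavelength.
With one net inversion, constructive interference in reflection requires 2 n t = (m + ½) λ.
λ = 2 n t / (m + ½). The third-longest wavelength is m = 2: λ = 2 × 1.0 × 698 / 2.50 = 558 nm.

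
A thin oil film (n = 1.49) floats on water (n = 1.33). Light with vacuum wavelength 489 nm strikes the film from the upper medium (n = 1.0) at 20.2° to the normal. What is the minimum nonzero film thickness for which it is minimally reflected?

169 nm

Ray reflecting at the top interface goes from n = 1.0 toward n = 1.49: a half-wave phase shift.
Ray reflecting at the bottom interface goes from n = 1.49 toward n = 1.33: no phase shift.
The two reflections differ by half a wavelength.
So the condition for destructive reflection is 2 n t cos θ_r = m λ.
Snell's law: 1.0 sin 20.2° = 1.49 sin θ_r → sin θ_r = 0.232, cos θ_r = 0.973.
Minimum nonzero at m = 1: t = λ / (2 n cos θ_r) = 489 / (2 × 1.49 × 0.973) = 169 nm.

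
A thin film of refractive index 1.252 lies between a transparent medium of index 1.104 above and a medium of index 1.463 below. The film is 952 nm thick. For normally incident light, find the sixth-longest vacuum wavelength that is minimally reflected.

Top surface (1.104 → 1.252): reflection off a higher-index medium gives a half-wave phase shift.
At the lower boundary (n = 1.252 to n = 1.463) the reflected ray undergoes a half-wave phase shift.
The two reflections carry the same phase change, so no net offset.
For dark reflection here: 2 n t = (m + ½) λ.
λ = 2 n t / (m + ½). The sixth-longest wavelength is m = 5: λ = 2 × 1.252 × 952 / 5.50 = 433 nm.

433 nm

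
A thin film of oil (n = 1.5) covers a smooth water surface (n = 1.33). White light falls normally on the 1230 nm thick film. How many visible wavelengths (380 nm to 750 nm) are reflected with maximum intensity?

Top surface (1.0 → 1.5): reflection off a higher-index medium gives a half-wave phase shift.
At the lower boundary (n = 1.5 to n = 1.33) the reflected ray undergoes no phase shift.
Net: one phase inversion between the two reflected rays.
So the condition for constructive reflection is 2 n t = (m + ½) λ.
λ = 2 n t / (m + ½) = 3690 / (m + ½) nm.
m=4: 820 nm (IR); m=5: 671 nm (visible); m=6: 568 nm (visible); m=7: 492 nm (visible); m=8: 434 nm (visible); m=9: 388 nm (visible); m=10: 351 nm (UV).

5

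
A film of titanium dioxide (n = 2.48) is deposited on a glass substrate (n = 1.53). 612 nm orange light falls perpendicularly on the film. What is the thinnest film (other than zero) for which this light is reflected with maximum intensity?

61.7 nm

At the upper boundary (n = 1.0 to n = 2.48) the reflected ray undergoes a half-wave phase shift.
Ray reflecting at the bottom interface goes from n = 2.48 toward n = 1.53: no phase shift.
The two reflections differ by half a wavelength.
For strong reflection here: 2 n t = (m + ½) λ.
Minimum at m = 0: t = λ / (4 n) = 612 / (4 × 2.48) = 61.7 nm.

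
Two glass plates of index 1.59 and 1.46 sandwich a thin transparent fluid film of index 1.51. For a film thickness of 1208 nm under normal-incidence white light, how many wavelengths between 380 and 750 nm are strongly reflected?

Ray reflecting at the top interface goes from n = 1.59 toward n = 1.51: no phase shift.
Bottom surface (1.51 → 1.46): reflection off a lower-index medium gives no phase shift.
The two reflections carry the same phase change, so no net offset.
So the condition for constructive reflection is 2 n t = m λ.
λ = 2 n t / m = 3648 / m nm.
m=4: 912 nm (IR); m=5: 730 nm (visible); m=6: 608 nm (visible); m=7: 521 nm (visible); m=8: 456 nm (visible); m=9: 405 nm (visible); m=10: 365 nm (UV).

5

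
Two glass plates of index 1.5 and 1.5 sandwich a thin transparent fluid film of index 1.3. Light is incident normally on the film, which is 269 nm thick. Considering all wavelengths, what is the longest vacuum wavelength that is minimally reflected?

699 nm

Top surface (1.5 → 1.3): reflection off a lower-index medium gives no phase shift.
At the lower boundary (n = 1.3 to n = 1.5) the reflected ray undergoes a half-wave phase shift.
Exactly one π shift → a net half-wave offset.
So the condition for destructive reflection is 2 n t = m λ.
λ = 2 n t / m. The longest wavelength is m = 1: λ = 2 × 1.3 × 269 / 1.00 = 699 nm.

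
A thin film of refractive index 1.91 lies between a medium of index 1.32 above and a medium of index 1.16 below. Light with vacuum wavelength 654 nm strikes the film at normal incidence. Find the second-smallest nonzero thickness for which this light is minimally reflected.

342 nm

Ray reflecting at the top interface goes from n = 1.32 toward n = 1.91: a half-wave phase shift.
Bottom surface (1.91 → 1.16): reflection off a lower-index medium gives no phase shift.
Net: one phase inversion between the two reflected rays.
With one net inversion, destructive interference in reflection requires 2 n t = m λ.
The second-smallest nonzero thickness corresponds to m = 2: t = m λ / (2 n) = 2.00 × 654 / (2 × 1.91) = 342 nm.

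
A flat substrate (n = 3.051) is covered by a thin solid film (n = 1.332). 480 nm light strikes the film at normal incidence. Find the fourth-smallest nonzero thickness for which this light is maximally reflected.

721 nm

Ray reflecting at the top interface goes from n = 1.0 toward n = 1.332: a half-wave phase shift.
Ray reflecting at the bottom interface goes from n = 1.332 toward n = 3.051: a half-wave phase shift.
The two reflections carry the same phase change, so no net offset.
With no net inversion, constructive interference in reflection requires 2 n t = m λ.
The fourth-smallest nonzero thickness corresponds to m = 4: t = m λ / (2 n) = 4.00 × 480 / (2 × 1.332) = 721 nm.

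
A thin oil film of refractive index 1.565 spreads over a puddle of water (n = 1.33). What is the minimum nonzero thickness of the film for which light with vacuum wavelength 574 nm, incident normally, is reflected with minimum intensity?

At the upper boundary (n = 1.0 to n = 1.565) the reflected ray undergoes a half-wave phase shift.
Ray reflecting at the bottom interface goes from n = 1.565 toward n = 1.33: no phase shift.
The two reflections differ by half a wavelength.
For weak reflection here: 2 n t = m λ.
Minimum nonzero at m = 1: t = λ / (2 n) = 574 / (2 × 1.565) = 183 nm.

183 nm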